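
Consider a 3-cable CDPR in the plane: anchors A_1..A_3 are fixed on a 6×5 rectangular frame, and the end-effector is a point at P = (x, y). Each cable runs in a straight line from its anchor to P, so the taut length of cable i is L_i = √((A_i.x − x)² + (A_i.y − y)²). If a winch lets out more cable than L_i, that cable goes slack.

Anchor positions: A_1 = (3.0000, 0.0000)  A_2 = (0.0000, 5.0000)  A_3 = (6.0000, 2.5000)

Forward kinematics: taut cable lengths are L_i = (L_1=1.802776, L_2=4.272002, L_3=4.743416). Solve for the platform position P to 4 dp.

expand ‖A_i−P‖²=L_i² and subtract eq 1 (c_i ≔ ‖A_i‖²−L_i²)
c_1 = 9.0000+0.0000−3.2500 = 5.7500
eq1−eq2 → [6.0000  -10.0000]·P = -1.0000
eq1−eq3 → [-6.0000  -5.0000]·P = -14.0000
2×2 solve → P = (1.5000, 1.0000)

(1.5000, 1.0000)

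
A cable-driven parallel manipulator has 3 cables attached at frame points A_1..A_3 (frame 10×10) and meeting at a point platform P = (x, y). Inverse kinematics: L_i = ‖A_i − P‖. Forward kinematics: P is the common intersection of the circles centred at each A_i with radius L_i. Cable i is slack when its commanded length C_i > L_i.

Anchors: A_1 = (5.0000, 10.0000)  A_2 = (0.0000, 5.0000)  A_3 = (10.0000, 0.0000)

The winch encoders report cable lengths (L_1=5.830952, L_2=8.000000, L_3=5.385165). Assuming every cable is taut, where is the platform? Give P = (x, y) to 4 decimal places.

expand ‖A_i−P‖²=L_i² and subtract eq 1 (k_i ≔ ‖A_i‖²−L_i²)
k_1 = 25.0000+100.0000−34.0000 = 91.0000
eq1−eq2 → [10.0000  10.0000]·P = 130.0000
eq1−eq3 → [-10.0000  20.0000]·P = 20.0000
2×2 solve → P = (8.0000, 5.0000)

(8.0000, 5.0000)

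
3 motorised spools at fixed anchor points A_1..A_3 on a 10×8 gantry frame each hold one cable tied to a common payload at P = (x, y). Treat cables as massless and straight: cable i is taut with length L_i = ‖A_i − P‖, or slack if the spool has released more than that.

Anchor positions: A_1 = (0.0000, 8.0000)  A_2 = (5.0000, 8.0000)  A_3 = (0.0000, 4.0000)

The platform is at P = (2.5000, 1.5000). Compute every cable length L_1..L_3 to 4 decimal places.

L_1: Δ = A_1−P = (-2.5000, 6.5000) → ‖Δ‖ = √48.5000 = 6.9642
L_2: Δ = A_2−P = (2.5000, 6.5000) → ‖Δ‖ = √48.5000 = 6.9642
L_3: Δ = A_3−P = (-2.5000, 2.5000) → ‖Δ‖ = √12.5000 = 3.5355

(6.9642, 6.9642, 3.5355)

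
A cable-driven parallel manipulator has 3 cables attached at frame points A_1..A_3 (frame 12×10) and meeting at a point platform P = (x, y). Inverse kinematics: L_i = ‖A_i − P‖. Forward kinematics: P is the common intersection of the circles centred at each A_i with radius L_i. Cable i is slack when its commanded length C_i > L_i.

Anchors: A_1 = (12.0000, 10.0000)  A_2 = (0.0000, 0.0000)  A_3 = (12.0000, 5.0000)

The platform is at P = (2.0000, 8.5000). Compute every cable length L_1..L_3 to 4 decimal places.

cable 1: Δx=10.0000, Δy=1.5000; L_1 = √(Δx²+Δy²) = 10.1119
cable 2: Δx=-2.0000, Δy=-8.5000; L_2 = √(Δx²+Δy²) = 8.7321
cable 3: Δx=10.0000, Δy=-3.5000; L_3 = √(Δx²+Δy²) = 10.5948

(10.1119, 8.7321, 10.5948)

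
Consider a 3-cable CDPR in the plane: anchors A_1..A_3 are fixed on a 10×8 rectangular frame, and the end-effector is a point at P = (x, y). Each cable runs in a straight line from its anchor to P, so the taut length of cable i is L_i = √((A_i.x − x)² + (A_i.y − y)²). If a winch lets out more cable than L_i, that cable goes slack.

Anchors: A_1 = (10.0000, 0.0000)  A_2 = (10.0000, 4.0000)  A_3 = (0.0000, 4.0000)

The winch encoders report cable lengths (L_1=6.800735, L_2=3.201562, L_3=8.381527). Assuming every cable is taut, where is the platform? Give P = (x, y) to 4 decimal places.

(8.0000, 6.5000)

circle eqns → linear via eq_j − eq_1; set q_j = A_j·A_j − L_j²
q_1 = 100.0000+0.0000−46.2500 = 53.7500
0.0000·x − 8.0000·y = q_1−q_2 = -52.0000
20.0000·x − 8.0000·y = q_1−q_3 = 108.0000
solve first two rows → x=8.0000, y=6.5000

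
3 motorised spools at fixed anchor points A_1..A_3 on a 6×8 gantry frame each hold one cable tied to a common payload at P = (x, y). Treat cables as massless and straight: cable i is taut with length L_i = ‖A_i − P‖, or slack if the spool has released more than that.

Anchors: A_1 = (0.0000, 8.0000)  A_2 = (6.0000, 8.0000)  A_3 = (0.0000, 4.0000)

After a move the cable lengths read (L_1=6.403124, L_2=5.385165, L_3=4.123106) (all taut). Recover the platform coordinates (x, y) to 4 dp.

(4.0000, 3.0000)

circle eqns → linear via eq_j − eq_1; set q_j = A_j·A_j − L_j²
q_1 = 0.0000+64.0000−41.0000 = 23.0000
-12.0000·x + 0.0000·y = q_1−q_2 = -48.0000
0.0000·x + 8.0000·y = q_1−q_3 = 24.0000
solve first two rows → x=4.0000, y=3.0000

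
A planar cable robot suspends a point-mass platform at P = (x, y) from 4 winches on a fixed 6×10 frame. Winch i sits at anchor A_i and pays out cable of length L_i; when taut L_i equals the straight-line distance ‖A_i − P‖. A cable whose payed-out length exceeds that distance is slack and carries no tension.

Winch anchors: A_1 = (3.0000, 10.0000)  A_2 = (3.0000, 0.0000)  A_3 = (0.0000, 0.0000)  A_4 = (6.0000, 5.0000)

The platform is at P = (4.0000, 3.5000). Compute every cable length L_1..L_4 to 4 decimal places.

L_1 = √((3.0000−4.0000)² + (10.0000−3.5000)²) = 6.5765
L_2 = √((3.0000−4.0000)² + (0.0000−3.5000)²) = 3.6401
L_3 = √((0.0000−4.0000)² + (0.0000−3.5000)²) = 5.3151
L_4 = √((6.0000−4.0000)² + (5.0000−3.5000)²) = 2.5000

(6.5765, 3.6401, 5.3151, 2.5000)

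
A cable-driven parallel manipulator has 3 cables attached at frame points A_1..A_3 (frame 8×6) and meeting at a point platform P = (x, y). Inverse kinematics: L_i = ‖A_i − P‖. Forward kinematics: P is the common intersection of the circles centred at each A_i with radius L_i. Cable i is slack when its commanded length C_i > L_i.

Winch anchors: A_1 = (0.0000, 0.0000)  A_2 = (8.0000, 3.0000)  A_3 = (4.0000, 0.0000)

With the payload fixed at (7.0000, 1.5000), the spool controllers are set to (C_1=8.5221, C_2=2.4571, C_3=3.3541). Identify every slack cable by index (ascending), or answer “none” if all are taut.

i=1: geometric 7.1589 vs commanded 8.5221 ⇒ slack
i=2: geometric 1.8028 vs commanded 2.4571 ⇒ slack
i=3: geometric 3.3541 vs commanded 3.3541 ⇒ taut

1, 2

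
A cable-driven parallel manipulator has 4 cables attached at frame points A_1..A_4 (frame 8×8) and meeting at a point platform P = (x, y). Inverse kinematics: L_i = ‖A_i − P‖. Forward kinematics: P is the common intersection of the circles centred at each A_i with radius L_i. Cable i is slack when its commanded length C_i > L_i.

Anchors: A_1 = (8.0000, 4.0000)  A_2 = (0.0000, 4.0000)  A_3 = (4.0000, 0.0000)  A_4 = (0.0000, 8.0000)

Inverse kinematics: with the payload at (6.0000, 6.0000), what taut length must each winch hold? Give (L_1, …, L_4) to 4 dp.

(2.8284, 6.3246, 6.3246, 6.3246)

L_1: Δ = A_1−P = (2.0000, -2.0000) → ‖Δ‖ = √8.0000 = 2.8284
L_2: Δ = A_2−P = (-6.0000, -2.0000) → ‖Δ‖ = √40.0000 = 6.3246
L_3: Δ = A_3−P = (-2.0000, -6.0000) → ‖Δ‖ = √40.0000 = 6.3246
L_4: Δ = A_4−P = (-6.0000, 2.0000) → ‖Δ‖ = √40.0000 = 6.3246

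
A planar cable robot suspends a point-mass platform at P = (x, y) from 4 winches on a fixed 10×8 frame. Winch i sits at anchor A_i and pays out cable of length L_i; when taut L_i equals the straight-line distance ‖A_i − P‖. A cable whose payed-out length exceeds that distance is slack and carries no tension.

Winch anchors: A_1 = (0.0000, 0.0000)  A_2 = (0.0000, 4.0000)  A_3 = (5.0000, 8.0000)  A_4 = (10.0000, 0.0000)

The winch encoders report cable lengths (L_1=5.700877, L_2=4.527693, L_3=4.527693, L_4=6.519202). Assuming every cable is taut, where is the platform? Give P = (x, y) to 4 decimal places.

expand ‖A_i−P‖²=L_i² and subtract eq 1 (c_i ≔ ‖A_i‖²−L_i²)
c_1 = 0.0000+0.0000−32.5000 = -32.5000
eq1−eq2 → [0.0000  -8.0000]·P = -28.0000
eq1−eq3 → [-10.0000  -16.0000]·P = -101.0000
eq1−eq4 → [-20.0000  0.0000]·P = -90.0000
2×2 solve → P = (4.5000, 3.5000)
check cable 4: ‖A_4−P‖² = 42.5000 ≈ L_4² = 42.5000 ✓

(4.5000, 3.5000)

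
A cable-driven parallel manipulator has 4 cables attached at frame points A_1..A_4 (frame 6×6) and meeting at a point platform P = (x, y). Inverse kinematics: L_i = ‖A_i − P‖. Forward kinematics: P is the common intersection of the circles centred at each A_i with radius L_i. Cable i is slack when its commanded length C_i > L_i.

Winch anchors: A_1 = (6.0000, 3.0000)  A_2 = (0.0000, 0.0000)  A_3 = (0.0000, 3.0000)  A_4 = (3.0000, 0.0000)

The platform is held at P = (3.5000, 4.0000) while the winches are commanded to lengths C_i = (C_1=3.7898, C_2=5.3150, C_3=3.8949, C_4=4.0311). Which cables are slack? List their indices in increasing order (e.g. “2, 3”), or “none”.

cable 1: √((2.5000)²+(-1.0000)²)=2.6926, C_1=3.7898: slack
cable 2: √((-3.5000)²+(-4.0000)²)=5.3151, C_2=5.3150: taut
cable 3: √((-3.5000)²+(-1.0000)²)=3.6401, C_3=3.8949: slack
cable 4: √((-0.5000)²+(-4.0000)²)=4.0311, C_4=4.0311: taut

1, 3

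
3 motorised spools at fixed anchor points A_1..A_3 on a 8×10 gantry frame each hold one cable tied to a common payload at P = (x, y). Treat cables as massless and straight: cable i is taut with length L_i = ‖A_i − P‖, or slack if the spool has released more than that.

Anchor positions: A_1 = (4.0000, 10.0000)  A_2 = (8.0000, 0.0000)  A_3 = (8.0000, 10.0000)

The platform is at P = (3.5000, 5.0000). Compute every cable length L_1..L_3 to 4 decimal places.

L_1: Δ = A_1−P = (0.5000, 5.0000) → ‖Δ‖ = √25.2500 = 5.0249
L_2: Δ = A_2−P = (4.5000, -5.0000) → ‖Δ‖ = √45.2500 = 6.7268
L_3: Δ = A_3−P = (4.5000, 5.0000) → ‖Δ‖ = √45.2500 = 6.7268

(5.0249, 6.7268, 6.7268)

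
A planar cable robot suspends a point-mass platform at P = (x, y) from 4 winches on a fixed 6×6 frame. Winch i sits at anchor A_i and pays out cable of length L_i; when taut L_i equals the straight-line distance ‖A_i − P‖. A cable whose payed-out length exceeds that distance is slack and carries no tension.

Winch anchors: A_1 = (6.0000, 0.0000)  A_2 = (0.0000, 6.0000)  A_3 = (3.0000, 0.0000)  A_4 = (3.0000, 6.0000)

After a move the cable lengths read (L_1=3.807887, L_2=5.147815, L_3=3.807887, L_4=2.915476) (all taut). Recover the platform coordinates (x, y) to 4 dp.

expand ‖A_i−P‖²=L_i² and subtract eq 1 (c_i ≔ ‖A_i‖²−L_i²)
c_1 = 36.0000+0.0000−14.5000 = 21.5000
eq1−eq2 → [12.0000  -12.0000]·P = 12.0000
eq1−eq3 → [6.0000  0.0000]·P = 27.0000
eq1−eq4 → [6.0000  -12.0000]·P = -15.0000
2×2 solve → P = (4.5000, 3.5000)
check cable 4: ‖A_4−P‖² = 8.5000 ≈ L_4² = 8.5000 ✓

(4.5000, 3.5000)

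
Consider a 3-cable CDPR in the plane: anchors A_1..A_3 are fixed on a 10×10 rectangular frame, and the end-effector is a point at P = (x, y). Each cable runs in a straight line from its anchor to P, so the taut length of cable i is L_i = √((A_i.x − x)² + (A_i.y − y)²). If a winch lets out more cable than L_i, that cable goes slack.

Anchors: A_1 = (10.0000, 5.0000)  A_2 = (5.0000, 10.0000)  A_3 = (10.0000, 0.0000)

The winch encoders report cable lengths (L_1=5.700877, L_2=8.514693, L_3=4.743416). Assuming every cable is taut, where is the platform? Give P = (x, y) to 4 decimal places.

circle eqns → linear via eq_j − eq_1; set q_j = A_j·A_j − L_j²
q_1 = 100.0000+25.0000−32.5000 = 92.5000
10.0000·x − 10.0000·y = q_1−q_2 = 40.0000
0.0000·x + 10.0000·y = q_1−q_3 = 15.0000
solve first two rows → x=5.5000, y=1.5000

(5.5000, 1.5000)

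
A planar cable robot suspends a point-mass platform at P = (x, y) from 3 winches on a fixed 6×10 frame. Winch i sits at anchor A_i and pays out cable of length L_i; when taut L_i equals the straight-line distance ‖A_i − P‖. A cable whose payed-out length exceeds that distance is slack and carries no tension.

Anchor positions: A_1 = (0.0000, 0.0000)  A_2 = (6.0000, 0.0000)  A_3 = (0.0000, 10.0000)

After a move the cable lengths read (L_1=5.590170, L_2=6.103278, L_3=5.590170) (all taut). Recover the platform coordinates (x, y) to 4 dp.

(2.5000, 5.0000)

expand ‖A_i−P‖²=L_i² and subtract eq 1 (q_i ≔ ‖A_i‖²−L_i²)
q_1 = 0.0000+0.0000−31.2500 = -31.2500
eq1−eq2 → [-12.0000  0.0000]·P = -30.0000
eq1−eq3 → [0.0000  -20.0000]·P = -100.0000
2×2 solve → P = (2.5000, 5.0000)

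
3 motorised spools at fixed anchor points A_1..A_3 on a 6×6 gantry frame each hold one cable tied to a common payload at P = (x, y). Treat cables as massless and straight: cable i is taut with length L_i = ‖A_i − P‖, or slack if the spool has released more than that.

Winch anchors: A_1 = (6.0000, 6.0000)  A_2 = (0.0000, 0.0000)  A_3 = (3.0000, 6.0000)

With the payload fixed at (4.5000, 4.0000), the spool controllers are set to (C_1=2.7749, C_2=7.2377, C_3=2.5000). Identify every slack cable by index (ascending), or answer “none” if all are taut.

1, 2

cable 1: √((1.5000)²+(2.0000)²)=2.5000, C_1=2.7749: slack
cable 2: √((-4.5000)²+(-4.0000)²)=6.0208, C_2=7.2377: slack
cable 3: √((-1.5000)²+(2.0000)²)=2.5000, C_3=2.5000: taut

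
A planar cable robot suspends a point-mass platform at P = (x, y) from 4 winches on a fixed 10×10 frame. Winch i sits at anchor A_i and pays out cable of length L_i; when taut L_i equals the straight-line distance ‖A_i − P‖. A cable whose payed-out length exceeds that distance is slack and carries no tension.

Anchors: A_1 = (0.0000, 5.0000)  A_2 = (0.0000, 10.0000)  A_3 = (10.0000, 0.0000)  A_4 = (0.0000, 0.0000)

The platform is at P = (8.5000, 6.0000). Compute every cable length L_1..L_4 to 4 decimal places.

cable 1: Δx=-8.5000, Δy=-1.0000; L_1 = √(Δx²+Δy²) = 8.5586
cable 2: Δx=-8.5000, Δy=4.0000; L_2 = √(Δx²+Δy²) = 9.3941
cable 3: Δx=1.5000, Δy=-6.0000; L_3 = √(Δx²+Δy²) = 6.1847
cable 4: Δx=-8.5000, Δy=-6.0000; L_4 = √(Δx²+Δy²) = 10.4043

(8.5586, 9.3941, 6.1847, 10.4043)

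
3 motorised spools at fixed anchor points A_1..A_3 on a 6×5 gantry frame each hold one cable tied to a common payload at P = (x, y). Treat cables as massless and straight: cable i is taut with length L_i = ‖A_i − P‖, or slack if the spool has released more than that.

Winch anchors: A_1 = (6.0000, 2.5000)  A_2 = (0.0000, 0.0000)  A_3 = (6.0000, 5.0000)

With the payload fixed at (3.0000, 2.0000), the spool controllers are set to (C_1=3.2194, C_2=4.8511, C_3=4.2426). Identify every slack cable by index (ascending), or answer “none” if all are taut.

i=1: geometric 3.0414 vs commanded 3.2194 ⇒ slack
i=2: geometric 3.6056 vs commanded 4.8511 ⇒ slack
i=3: geometric 4.2426 vs commanded 4.2426 ⇒ taut

1, 2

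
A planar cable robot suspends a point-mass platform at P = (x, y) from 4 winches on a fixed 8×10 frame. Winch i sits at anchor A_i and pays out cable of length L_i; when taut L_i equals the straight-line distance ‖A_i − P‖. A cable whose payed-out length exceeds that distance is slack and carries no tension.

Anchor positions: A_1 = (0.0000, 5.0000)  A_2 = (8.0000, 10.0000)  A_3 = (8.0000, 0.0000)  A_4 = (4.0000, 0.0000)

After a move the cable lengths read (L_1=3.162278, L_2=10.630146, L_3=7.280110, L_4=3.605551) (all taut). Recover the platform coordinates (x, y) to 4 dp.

expand ‖A_i−P‖²=L_i² and subtract eq 1 (c_i ≔ ‖A_i‖²−L_i²)
c_1 = 0.0000+25.0000−10.0000 = 15.0000
eq1−eq2 → [-16.0000  -10.0000]·P = -36.0000
eq1−eq3 → [-16.0000  10.0000]·P = 4.0000
eq1−eq4 → [-8.0000  10.0000]·P = 12.0000
2×2 solve → P = (1.0000, 2.0000)
check cable 4: ‖A_4−P‖² = 13.0000 ≈ L_4² = 13.0000 ✓

(1.0000, 2.0000)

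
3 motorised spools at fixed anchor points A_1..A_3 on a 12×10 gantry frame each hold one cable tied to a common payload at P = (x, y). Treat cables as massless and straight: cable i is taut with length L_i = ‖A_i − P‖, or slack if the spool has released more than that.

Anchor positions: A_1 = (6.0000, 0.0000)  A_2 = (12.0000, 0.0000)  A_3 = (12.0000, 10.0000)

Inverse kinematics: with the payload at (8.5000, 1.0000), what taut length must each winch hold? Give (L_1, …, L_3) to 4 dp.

L_1 = √((6.0000−8.5000)² + (0.0000−1.0000)²) = 2.6926
L_2 = √((12.0000−8.5000)² + (0.0000−1.0000)²) = 3.6401
L_3 = √((12.0000−8.5000)² + (10.0000−1.0000)²) = 9.6566

(2.6926, 3.6401, 9.6566)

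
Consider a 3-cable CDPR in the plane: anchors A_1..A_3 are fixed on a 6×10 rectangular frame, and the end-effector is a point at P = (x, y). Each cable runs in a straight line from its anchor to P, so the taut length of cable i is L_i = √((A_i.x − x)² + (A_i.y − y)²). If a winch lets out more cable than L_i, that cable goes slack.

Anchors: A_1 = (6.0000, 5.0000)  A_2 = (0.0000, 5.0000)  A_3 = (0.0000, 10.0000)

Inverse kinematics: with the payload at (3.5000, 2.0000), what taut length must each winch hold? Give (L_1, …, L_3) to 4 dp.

(3.9051, 4.6098, 8.7321)

cable 1: Δx=2.5000, Δy=3.0000; L_1 = √(Δx²+Δy²) = 3.9051
cable 2: Δx=-3.5000, Δy=3.0000; L_2 = √(Δx²+Δy²) = 4.6098
cable 3: Δx=-3.5000, Δy=8.0000; L_3 = √(Δx²+Δy²) = 8.7321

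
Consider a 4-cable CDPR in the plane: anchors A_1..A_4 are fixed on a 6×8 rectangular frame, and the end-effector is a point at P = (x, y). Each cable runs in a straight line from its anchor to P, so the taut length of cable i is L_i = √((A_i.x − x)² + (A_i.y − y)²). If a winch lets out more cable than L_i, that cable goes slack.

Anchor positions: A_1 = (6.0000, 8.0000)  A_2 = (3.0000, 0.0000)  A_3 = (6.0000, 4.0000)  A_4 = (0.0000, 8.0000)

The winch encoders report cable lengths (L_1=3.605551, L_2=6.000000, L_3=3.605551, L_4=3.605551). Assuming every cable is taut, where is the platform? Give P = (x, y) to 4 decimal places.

circle eqns → linear via eq_j − eq_1; set c_j = A_j·A_j − L_j²
c_1 = 36.0000+64.0000−13.0000 = 87.0000
6.0000·x + 16.0000·y = c_1−c_2 = 114.0000
0.0000·x + 8.0000·y = c_1−c_3 = 48.0000
12.0000·x + 0.0000·y = c_1−c_4 = 36.0000
solve first two rows → x=3.0000, y=6.0000
check cable 4: ‖A_4−P‖² = 13.0000 ≈ L_4² = 13.0000 ✓

(3.0000, 6.0000)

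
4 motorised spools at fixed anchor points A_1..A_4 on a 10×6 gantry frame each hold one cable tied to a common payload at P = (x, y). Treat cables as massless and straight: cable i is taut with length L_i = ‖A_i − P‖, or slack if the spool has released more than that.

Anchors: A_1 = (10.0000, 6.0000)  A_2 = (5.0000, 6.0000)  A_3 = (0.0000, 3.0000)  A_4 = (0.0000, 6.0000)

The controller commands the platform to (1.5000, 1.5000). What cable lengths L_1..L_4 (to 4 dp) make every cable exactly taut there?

cable 1: Δx=8.5000, Δy=4.5000; L_1 = √(Δx²+Δy²) = 9.6177
cable 2: Δx=3.5000, Δy=4.5000; L_2 = √(Δx²+Δy²) = 5.7009
cable 3: Δx=-1.5000, Δy=1.5000; L_3 = √(Δx²+Δy²) = 2.1213
cable 4: Δx=-1.5000, Δy=4.5000; L_4 = √(Δx²+Δy²) = 4.7434

(9.6177, 5.7009, 2.1213, 4.7434)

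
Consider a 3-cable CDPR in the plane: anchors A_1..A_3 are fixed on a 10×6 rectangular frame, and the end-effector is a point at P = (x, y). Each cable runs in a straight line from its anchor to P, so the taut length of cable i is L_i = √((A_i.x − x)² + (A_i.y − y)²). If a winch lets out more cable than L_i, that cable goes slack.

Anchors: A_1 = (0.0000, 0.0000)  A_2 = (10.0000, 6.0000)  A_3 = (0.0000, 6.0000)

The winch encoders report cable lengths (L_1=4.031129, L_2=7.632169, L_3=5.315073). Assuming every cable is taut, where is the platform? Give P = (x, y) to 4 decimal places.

(3.5000, 2.0000)

expand ‖A_i−P‖²=L_i² and subtract eq 1 (q_i ≔ ‖A_i‖²−L_i²)
q_1 = 0.0000+0.0000−16.2500 = -16.2500
eq1−eq2 → [-20.0000  -12.0000]·P = -94.0000
eq1−eq3 → [0.0000  -12.0000]·P = -24.0000
2×2 solve → P = (3.5000, 2.0000)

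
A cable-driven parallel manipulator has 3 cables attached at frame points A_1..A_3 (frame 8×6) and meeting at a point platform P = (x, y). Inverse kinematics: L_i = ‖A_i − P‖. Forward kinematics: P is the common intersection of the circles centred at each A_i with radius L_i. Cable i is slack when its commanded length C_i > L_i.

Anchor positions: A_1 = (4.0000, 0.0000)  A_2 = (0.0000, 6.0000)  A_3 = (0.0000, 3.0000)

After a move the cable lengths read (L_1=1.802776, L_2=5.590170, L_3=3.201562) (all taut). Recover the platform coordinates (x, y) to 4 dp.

each cable: (A_i−P)·(A_i−P) = L_i²; let c_i = ‖A_i‖²−L_i²
c_1 = 16.0000+0.0000−3.2500 = 12.7500
row 1: 8.0000x − 12.0000y = 8.0000  (c_2=4.7500)
row 2: 8.0000x − 6.0000y = 14.0000  (c_3=-1.2500)
Cramer on rows 1–2 → x = 2.5000, y = 1.0000

(2.5000, 1.0000)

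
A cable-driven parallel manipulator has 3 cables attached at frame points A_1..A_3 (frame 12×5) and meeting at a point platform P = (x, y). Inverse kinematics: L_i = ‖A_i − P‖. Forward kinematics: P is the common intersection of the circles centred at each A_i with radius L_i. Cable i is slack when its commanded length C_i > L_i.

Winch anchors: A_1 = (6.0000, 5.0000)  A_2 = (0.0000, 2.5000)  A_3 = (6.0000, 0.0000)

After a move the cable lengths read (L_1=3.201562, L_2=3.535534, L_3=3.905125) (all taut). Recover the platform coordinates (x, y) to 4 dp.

(3.5000, 3.0000)

expand ‖A_i−P‖²=L_i² and subtract eq 1 (c_i ≔ ‖A_i‖²−L_i²)
c_1 = 36.0000+25.0000−10.2500 = 50.7500
eq1−eq2 → [12.0000  5.0000]·P = 57.0000
eq1−eq3 → [0.0000  10.0000]·P = 30.0000
2×2 solve → P = (3.5000, 3.0000)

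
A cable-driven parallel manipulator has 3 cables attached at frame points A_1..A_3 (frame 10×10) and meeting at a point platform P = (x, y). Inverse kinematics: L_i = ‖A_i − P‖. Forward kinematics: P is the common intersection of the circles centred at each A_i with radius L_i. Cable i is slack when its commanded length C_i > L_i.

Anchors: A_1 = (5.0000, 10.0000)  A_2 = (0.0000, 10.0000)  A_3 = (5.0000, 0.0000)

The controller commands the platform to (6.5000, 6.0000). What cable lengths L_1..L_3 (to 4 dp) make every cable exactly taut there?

(4.2720, 7.6322, 6.1847)

L_1 = √((5.0000−6.5000)² + (10.0000−6.0000)²) = 4.2720
L_2 = √((0.0000−6.5000)² + (10.0000−6.0000)²) = 7.6322
L_3 = √((5.0000−6.5000)² + (0.0000−6.0000)²) = 6.1847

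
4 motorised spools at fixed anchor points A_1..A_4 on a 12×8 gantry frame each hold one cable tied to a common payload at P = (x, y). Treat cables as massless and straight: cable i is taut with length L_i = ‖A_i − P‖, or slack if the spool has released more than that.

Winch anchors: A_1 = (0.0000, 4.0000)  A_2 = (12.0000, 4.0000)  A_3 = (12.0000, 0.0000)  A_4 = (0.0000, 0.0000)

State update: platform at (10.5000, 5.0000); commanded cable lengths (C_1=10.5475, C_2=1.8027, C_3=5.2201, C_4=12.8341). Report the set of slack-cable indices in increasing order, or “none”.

i=1: geometric 10.5475 vs commanded 10.5475 ⇒ taut
i=2: geometric 1.8028 vs commanded 1.8027 ⇒ taut
i=3: geometric 5.2202 vs commanded 5.2201 ⇒ taut
i=4: geometric 11.6297 vs commanded 12.8341 ⇒ slack

4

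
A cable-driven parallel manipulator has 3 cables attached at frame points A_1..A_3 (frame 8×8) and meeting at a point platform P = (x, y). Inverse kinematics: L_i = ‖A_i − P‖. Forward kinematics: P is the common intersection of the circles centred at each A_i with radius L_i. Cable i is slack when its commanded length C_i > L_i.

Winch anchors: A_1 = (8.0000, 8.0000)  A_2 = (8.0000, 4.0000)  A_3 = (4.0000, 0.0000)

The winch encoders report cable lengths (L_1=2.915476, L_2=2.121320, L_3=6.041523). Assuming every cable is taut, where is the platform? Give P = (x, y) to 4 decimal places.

circle eqns → linear via eq_j − eq_1; set q_j = A_j·A_j − L_j²
q_1 = 64.0000+64.0000−8.5000 = 119.5000
0.0000·x + 8.0000·y = q_1−q_2 = 44.0000
8.0000·x + 16.0000·y = q_1−q_3 = 140.0000
solve first two rows → x=6.5000, y=5.5000

(6.5000, 5.5000)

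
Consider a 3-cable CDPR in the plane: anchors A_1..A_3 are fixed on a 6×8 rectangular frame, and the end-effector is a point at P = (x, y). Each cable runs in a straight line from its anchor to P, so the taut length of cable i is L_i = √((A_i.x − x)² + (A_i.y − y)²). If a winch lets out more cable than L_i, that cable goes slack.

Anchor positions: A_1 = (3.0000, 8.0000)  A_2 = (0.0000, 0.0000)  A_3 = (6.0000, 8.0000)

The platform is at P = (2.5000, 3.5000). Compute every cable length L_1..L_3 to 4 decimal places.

L_1 = √((3.0000−2.5000)² + (8.0000−3.5000)²) = 4.5277
L_2 = √((0.0000−2.5000)² + (0.0000−3.5000)²) = 4.3012
L_3 = √((6.0000−2.5000)² + (8.0000−3.5000)²) = 5.7009

(4.5277, 4.3012, 5.7009)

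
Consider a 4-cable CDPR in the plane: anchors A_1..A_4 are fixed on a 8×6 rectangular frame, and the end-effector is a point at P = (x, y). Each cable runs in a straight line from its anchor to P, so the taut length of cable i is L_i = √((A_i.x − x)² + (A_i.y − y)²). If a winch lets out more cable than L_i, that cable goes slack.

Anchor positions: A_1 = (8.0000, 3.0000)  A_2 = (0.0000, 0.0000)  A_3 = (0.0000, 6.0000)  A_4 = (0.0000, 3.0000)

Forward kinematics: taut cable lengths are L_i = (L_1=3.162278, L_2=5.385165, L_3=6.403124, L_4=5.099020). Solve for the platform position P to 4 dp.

circle eqns → linear via eq_j − eq_1; set k_j = A_j·A_j − L_j²
k_1 = 64.0000+9.0000−10.0000 = 63.0000
16.0000·x + 6.0000·y = k_1−k_2 = 92.0000
16.0000·x − 6.0000·y = k_1−k_3 = 68.0000
16.0000·x + 0.0000·y = k_1−k_4 = 80.0000
solve first two rows → x=5.0000, y=2.0000
check cable 4: ‖A_4−P‖² = 26.0000 ≈ L_4² = 26.0000 ✓

(5.0000, 2.0000)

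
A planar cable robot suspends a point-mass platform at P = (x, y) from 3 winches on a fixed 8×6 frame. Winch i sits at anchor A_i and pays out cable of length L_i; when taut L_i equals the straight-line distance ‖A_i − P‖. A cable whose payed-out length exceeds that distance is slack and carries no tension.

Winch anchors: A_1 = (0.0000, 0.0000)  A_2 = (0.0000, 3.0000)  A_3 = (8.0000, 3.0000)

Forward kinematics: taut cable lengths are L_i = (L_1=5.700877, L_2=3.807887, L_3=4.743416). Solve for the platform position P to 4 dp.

each cable: (A_i−P)·(A_i−P) = L_i²; let k_i = ‖A_i‖²−L_i²
k_1 = 0.0000+0.0000−32.5000 = -32.5000
row 1: 0.0000x − 6.0000y = -27.0000  (k_2=-5.5000)
row 2: -16.0000x − 6.0000y = -83.0000  (k_3=50.5000)
Cramer on rows 1–2 → x = 3.5000, y = 4.5000

(3.5000, 4.5000)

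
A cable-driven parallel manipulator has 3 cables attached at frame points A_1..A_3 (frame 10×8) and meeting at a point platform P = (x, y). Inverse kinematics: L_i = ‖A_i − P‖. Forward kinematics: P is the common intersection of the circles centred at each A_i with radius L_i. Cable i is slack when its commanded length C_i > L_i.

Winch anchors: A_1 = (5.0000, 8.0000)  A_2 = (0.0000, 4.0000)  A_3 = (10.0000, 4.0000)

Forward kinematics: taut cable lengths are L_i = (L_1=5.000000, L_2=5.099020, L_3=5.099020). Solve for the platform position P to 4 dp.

circle eqns → linear via eq_j − eq_1; set q_j = A_j·A_j − L_j²
q_1 = 25.0000+64.0000−25.0000 = 64.0000
10.0000·x + 8.0000·y = q_1−q_2 = 74.0000
-10.0000·x + 8.0000·y = q_1−q_3 = -26.0000
solve first two rows → x=5.0000, y=3.0000

(5.0000, 3.0000)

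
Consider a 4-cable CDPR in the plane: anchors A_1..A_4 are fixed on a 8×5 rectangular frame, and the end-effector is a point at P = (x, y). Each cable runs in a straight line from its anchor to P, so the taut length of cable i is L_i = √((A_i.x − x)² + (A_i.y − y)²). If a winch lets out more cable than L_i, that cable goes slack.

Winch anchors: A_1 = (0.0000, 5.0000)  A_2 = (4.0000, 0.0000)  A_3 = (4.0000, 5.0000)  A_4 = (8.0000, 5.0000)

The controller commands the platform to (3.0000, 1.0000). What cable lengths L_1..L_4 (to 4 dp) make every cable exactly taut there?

L_1: Δ = A_1−P = (-3.0000, 4.0000) → ‖Δ‖ = √25.0000 = 5.0000
L_2: Δ = A_2−P = (1.0000, -1.0000) → ‖Δ‖ = √2.0000 = 1.4142
L_3: Δ = A_3−P = (1.0000, 4.0000) → ‖Δ‖ = √17.0000 = 4.1231
L_4: Δ = A_4−P = (5.0000, 4.0000) → ‖Δ‖ = √41.0000 = 6.4031

(5.0000, 1.4142, 4.1231, 6.4031)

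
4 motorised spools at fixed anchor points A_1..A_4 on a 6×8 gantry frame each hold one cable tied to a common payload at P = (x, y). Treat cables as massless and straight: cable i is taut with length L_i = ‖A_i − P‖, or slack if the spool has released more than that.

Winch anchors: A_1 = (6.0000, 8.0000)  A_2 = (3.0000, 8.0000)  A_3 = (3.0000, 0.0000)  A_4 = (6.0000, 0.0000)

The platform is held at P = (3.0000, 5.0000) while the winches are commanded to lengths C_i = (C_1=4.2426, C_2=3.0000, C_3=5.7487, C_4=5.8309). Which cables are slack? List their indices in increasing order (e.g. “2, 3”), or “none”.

cable 1: √((3.0000)²+(3.0000)²)=4.2426, C_1=4.2426: taut
cable 2: √((0.0000)²+(3.0000)²)=3.0000, C_2=3.0000: taut
cable 3: √((0.0000)²+(-5.0000)²)=5.0000, C_3=5.7487: slack
cable 4: √((3.0000)²+(-5.0000)²)=5.8310, C_4=5.8309: taut

3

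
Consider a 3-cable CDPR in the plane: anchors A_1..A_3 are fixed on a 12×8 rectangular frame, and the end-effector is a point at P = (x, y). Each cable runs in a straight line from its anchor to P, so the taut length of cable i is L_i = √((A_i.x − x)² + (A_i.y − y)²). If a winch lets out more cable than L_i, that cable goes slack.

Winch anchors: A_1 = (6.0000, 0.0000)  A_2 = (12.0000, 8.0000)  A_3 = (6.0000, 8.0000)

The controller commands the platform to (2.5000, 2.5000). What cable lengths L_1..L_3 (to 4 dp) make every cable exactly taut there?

(4.3012, 10.9772, 6.5192)

L_1: Δ = A_1−P = (3.5000, -2.5000) → ‖Δ‖ = √18.5000 = 4.3012
L_2: Δ = A_2−P = (9.5000, 5.5000) → ‖Δ‖ = √120.5000 = 10.9772
L_3: Δ = A_3−P = (3.5000, 5.5000) → ‖Δ‖ = √42.5000 = 6.5192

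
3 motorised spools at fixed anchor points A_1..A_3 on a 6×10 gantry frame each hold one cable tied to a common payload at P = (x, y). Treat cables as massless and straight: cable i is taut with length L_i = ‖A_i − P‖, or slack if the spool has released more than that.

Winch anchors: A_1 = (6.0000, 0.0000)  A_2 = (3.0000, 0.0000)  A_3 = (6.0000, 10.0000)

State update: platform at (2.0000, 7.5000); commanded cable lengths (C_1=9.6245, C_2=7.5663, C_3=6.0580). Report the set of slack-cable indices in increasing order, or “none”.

cable 1: √((4.0000)²+(-7.5000)²)=8.5000, C_1=9.6245: slack
cable 2: √((1.0000)²+(-7.5000)²)=7.5664, C_2=7.5663: taut
cable 3: √((4.0000)²+(2.5000)²)=4.7170, C_3=6.0580: slack

1, 3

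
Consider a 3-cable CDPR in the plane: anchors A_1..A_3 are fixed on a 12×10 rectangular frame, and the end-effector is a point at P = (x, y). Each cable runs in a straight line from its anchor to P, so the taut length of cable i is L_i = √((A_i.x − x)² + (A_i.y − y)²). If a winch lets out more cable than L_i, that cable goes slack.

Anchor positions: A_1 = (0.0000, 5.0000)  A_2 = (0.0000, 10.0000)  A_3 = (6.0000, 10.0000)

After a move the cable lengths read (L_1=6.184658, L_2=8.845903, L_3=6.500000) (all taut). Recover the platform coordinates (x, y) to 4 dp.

(6.0000, 3.5000)

expand ‖A_i−P‖²=L_i² and subtract eq 1 (c_i ≔ ‖A_i‖²−L_i²)
c_1 = 0.0000+25.0000−38.2500 = -13.2500
eq1−eq2 → [0.0000  -10.0000]·P = -35.0000
eq1−eq3 → [-12.0000  -10.0000]·P = -107.0000
2×2 solve → P = (6.0000, 3.5000)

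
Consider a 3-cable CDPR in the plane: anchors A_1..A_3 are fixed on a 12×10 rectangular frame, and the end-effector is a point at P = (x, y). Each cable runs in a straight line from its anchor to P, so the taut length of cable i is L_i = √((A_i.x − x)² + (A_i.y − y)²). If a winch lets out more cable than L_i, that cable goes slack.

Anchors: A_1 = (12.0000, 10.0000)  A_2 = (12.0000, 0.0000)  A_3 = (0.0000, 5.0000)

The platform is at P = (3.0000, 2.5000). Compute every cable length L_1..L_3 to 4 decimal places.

(11.7154, 9.3408, 3.9051)

L_1 = √((12.0000−3.0000)² + (10.0000−2.5000)²) = 11.7154
L_2 = √((12.0000−3.0000)² + (0.0000−2.5000)²) = 9.3408
L_3 = √((0.0000−3.0000)² + (5.0000−2.5000)²) = 3.9051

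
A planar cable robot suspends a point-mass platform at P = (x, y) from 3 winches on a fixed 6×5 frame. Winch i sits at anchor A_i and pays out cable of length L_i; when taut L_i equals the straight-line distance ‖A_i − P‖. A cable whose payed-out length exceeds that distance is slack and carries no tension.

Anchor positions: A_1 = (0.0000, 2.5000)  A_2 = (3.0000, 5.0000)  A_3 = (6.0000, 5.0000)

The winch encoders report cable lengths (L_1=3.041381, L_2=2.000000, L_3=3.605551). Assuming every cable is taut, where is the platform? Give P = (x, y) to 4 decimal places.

each cable: (A_i−P)·(A_i−P) = L_i²; let k_i = ‖A_i‖²−L_i²
k_1 = 0.0000+6.2500−9.2500 = -3.0000
row 1: -6.0000x − 5.0000y = -33.0000  (k_2=30.0000)
row 2: -12.0000x − 5.0000y = -51.0000  (k_3=48.0000)
Cramer on rows 1–2 → x = 3.0000, y = 3.0000

(3.0000, 3.0000)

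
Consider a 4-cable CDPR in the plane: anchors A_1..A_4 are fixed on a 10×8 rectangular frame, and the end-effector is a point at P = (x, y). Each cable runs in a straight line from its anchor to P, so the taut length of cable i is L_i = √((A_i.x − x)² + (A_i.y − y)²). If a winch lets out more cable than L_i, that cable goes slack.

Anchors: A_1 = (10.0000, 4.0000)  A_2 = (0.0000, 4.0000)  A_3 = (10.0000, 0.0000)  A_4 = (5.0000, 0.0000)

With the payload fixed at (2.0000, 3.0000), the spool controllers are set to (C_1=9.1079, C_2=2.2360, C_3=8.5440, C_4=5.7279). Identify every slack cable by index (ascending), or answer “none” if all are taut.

i=1: geometric 8.0623 vs commanded 9.1079 ⇒ slack
i=2: geometric 2.2361 vs commanded 2.2360 ⇒ taut
i=3: geometric 8.5440 vs commanded 8.5440 ⇒ taut
i=4: geometric 4.2426 vs commanded 5.7279 ⇒ slack

1, 4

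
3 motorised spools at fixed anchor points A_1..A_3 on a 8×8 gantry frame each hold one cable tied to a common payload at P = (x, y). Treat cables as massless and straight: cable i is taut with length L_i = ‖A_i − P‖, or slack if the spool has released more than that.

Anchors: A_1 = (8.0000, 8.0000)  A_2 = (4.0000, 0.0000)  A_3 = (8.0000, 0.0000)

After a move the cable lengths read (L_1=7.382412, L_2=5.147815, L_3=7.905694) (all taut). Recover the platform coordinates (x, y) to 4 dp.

(1.5000, 4.5000)

expand ‖A_i−P‖²=L_i² and subtract eq 1 (q_i ≔ ‖A_i‖²−L_i²)
q_1 = 64.0000+64.0000−54.5000 = 73.5000
eq1−eq2 → [8.0000  16.0000]·P = 84.0000
eq1−eq3 → [0.0000  16.0000]·P = 72.0000
2×2 solve → P = (1.5000, 4.5000)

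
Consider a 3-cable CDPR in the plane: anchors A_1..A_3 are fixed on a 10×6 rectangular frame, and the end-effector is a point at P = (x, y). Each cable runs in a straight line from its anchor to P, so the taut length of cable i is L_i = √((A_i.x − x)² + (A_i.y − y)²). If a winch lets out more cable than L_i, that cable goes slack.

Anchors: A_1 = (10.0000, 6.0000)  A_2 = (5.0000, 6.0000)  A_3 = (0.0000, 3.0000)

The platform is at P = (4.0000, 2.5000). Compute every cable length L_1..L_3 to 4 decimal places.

(6.9462, 3.6401, 4.0311)

cable 1: Δx=6.0000, Δy=3.5000; L_1 = √(Δx²+Δy²) = 6.9462
cable 2: Δx=1.0000, Δy=3.5000; L_2 = √(Δx²+Δy²) = 3.6401
cable 3: Δx=-4.0000, Δy=0.5000; L_3 = √(Δx²+Δy²) = 4.0311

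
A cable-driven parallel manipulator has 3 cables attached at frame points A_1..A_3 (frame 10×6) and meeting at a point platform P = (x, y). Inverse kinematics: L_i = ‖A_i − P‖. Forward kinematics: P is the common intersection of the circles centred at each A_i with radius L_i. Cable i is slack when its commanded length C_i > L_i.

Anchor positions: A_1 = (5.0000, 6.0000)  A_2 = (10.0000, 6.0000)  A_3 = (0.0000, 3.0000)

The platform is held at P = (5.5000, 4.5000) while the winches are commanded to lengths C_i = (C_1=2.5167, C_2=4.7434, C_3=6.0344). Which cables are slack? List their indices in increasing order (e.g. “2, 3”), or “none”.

1, 3

i=1: geometric 1.5811 vs commanded 2.5167 ⇒ slack
i=2: geometric 4.7434 vs commanded 4.7434 ⇒ taut
i=3: geometric 5.7009 vs commanded 6.0344 ⇒ slack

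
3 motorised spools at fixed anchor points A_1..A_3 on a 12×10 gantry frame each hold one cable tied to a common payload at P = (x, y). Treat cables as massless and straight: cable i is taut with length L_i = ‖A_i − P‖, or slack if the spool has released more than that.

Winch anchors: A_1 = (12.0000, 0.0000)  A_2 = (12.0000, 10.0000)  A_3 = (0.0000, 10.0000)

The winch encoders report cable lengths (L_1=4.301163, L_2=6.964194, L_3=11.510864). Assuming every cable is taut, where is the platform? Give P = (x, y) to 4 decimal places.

each cable: (A_i−P)·(A_i−P) = L_i²; let q_i = ‖A_i‖²−L_i²
q_1 = 144.0000+0.0000−18.5000 = 125.5000
row 1: 0.0000x − 20.0000y = -70.0000  (q_2=195.5000)
row 2: 24.0000x − 20.0000y = 158.0000  (q_3=-32.5000)
Cramer on rows 1–2 → x = 9.5000, y = 3.5000

(9.5000, 3.5000)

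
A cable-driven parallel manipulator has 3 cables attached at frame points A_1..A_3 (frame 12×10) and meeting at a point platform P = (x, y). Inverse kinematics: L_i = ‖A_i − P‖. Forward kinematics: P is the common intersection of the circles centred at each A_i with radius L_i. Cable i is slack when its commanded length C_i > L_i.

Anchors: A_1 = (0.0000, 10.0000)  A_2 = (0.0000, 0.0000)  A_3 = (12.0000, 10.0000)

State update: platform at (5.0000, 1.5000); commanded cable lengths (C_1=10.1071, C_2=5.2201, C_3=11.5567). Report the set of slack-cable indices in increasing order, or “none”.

1, 3

cable 1: √((-5.0000)²+(8.5000)²)=9.8615, C_1=10.1071: slack
cable 2: √((-5.0000)²+(-1.5000)²)=5.2202, C_2=5.2201: taut
cable 3: √((7.0000)²+(8.5000)²)=11.0114, C_3=11.5567: slack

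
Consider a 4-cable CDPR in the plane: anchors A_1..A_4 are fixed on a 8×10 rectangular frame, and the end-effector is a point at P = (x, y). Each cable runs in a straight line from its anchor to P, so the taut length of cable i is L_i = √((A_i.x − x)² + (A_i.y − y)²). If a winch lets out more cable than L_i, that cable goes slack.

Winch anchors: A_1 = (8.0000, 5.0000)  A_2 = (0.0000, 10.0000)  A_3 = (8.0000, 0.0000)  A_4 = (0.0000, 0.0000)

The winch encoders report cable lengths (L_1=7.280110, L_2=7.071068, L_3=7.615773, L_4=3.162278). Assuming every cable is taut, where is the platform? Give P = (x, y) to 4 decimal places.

each cable: (A_i−P)·(A_i−P) = L_i²; let q_i = ‖A_i‖²−L_i²
q_1 = 64.0000+25.0000−53.0000 = 36.0000
row 1: 16.0000x − 10.0000y = -14.0000  (q_2=50.0000)
row 2: 0.0000x + 10.0000y = 30.0000  (q_3=6.0000)
row 3: 16.0000x + 10.0000y = 46.0000  (q_4=-10.0000)
Cramer on rows 1–2 → x = 1.0000, y = 3.0000
check cable 4: ‖A_4−P‖² = 10.0000 ≈ L_4² = 10.0000 ✓

(1.0000, 3.0000)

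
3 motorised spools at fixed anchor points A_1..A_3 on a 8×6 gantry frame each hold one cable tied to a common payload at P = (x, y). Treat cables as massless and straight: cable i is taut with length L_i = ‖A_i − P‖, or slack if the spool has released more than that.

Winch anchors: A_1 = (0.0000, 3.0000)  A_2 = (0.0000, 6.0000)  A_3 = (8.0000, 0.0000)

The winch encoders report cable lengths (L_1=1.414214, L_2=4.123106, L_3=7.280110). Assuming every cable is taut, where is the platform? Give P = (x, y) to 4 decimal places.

expand ‖A_i−P‖²=L_i² and subtract eq 1 (c_i ≔ ‖A_i‖²−L_i²)
c_1 = 0.0000+9.0000−2.0000 = 7.0000
eq1−eq2 → [0.0000  -6.0000]·P = -12.0000
eq1−eq3 → [-16.0000  6.0000]·P = -4.0000
2×2 solve → P = (1.0000, 2.0000)

(1.0000, 2.0000)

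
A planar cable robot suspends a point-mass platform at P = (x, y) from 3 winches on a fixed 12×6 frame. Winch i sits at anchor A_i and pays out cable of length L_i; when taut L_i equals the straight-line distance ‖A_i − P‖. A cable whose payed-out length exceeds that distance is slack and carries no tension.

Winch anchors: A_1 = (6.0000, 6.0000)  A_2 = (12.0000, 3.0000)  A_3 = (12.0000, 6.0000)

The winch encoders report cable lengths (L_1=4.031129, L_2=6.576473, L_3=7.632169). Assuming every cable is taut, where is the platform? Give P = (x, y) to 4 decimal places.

(5.5000, 2.0000)

each cable: (A_i−P)·(A_i−P) = L_i²; let k_i = ‖A_i‖²−L_i²
k_1 = 36.0000+36.0000−16.2500 = 55.7500
row 1: -12.0000x + 6.0000y = -54.0000  (k_2=109.7500)
row 2: -12.0000x + 0.0000y = -66.0000  (k_3=121.7500)
Cramer on rows 1–2 → x = 5.5000, y = 2.0000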